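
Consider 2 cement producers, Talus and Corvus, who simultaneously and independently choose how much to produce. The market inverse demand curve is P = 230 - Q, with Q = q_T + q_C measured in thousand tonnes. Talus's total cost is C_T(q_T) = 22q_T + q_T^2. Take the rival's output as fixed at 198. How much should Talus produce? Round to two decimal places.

With the rival's output fixed at 198, Talus's profit is π_T = (230 - 198 - q_T)q_T - (22q_T + q_T²) = (32 - q_T)q_T - (22q_T + q_T²).
∂π_T/∂q_T = 10 - 4q_T = 0, so q_T = 5/2.

2.50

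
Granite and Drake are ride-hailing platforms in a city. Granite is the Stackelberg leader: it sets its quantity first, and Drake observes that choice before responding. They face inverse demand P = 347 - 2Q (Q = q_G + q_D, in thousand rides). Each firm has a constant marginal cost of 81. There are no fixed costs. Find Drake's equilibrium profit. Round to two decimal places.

The follower Drake best-responds to any q_G: π_D = (347 - 2Q)q_D - 81q_D.
∂π_D/∂q_D = 266 - 2q_G - 4q_D = 0 gives the reaction function q_D = (266 - 2q_G)/4.
The leader anticipates this reaction. Substituting into P = 347 - 2Q gives P = 214 - q_G, so π_G = (214 - q_G)q_G - 81q_G.
Maximising: ∂π_G/∂q_G = 133 - 2q_G = 0, giving q_G = 133/2.
Then q_D = (266 - 2·(133/2))/4 = 133/4.
Price P = 347 - 2·(399/4) = 295/2.
Drake's profit: (295/2 - 81)·(133/4) = 2211.1250.

2211.13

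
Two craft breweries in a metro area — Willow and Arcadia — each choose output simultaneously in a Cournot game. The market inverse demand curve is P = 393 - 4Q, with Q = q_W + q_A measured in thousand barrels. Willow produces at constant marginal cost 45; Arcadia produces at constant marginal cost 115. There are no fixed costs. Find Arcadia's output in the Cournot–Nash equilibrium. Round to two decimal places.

17.33

Willow's profit: π_W = (393 - 4Q)q_W - (45q_W). Setting ∂π_W/∂q_W = 0: 348 - 8q_W - 4(q_A) = 0.
Arcadia's first-order condition: 278 - 8q_A - 4(q_W) = 0.
So q_W = (348 - 4q_A)/8 and q_A = (278 - 4q_W)/8.
Solving the pair: q_W = 209/6, q_A = 52/3.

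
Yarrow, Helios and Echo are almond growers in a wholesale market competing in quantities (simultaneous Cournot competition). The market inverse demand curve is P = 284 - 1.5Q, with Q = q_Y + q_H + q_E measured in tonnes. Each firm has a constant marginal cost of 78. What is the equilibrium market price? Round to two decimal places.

129.50

A representative firm's profit is π_i = q_i(284 - 1.5Q) - 78q_i.
Setting ∂π_i/∂q_i = 0 with rivals' quantities fixed: 206 - 3q_i - (3/2)·Σ_{j≠i} q_j = 0.
With identical firms every q_j equals q_i, so Σ_{j≠i} q_j = 2q_i and 206 = 6q_i, giving q_i = 103/3.
Total output Q = 103, so price P = 284 - (3/2)·103 = 259/2.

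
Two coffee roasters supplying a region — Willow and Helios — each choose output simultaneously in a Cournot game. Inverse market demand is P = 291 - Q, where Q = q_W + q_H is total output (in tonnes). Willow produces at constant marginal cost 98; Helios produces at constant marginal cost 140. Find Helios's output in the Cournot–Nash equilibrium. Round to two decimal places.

36.33

Willow's profit: π_W = (291 - Q)q_W - (98q_W). Setting ∂π_W/∂q_W = 0: 193 - 2q_W - (q_H) = 0.
Helios's profit: π_H = (291 - Q)q_H - (140q_H). Setting ∂π_H/∂q_H = 0: 151 - 2q_H - (q_W) = 0.
Best responses: q_W = (193 - q_H)/2, q_H = (151 - q_W)/2.
Solving the pair: q_W = 235/3, q_H = 109/3.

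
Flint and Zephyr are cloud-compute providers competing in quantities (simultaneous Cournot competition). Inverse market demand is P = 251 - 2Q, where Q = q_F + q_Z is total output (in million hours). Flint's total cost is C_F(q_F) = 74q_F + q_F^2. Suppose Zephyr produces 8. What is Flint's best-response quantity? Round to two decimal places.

26.83

With the rival's output fixed at 8, Flint's profit is π_F = (251 - 2·8 - 2q_F)q_F - (74q_F + q_F²) = (235 - 2q_F)q_F - (74q_F + q_F²).
∂π_F/∂q_F = 161 - 6q_F = 0, so q_F = 161/6.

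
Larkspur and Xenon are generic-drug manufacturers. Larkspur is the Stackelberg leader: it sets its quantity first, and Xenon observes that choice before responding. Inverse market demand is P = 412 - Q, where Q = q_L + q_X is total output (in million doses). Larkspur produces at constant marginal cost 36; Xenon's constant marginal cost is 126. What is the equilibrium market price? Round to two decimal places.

Solve by backward induction. Given q_L, the follower Xenon maximises π_X = (412 - q_L - q_X)q_X - 126q_X.
∂π_X/∂q_X = 286 - q_L - 2q_X = 0 gives the reaction function q_X = (286 - q_L)/2.
Larkspur substitutes q_X(q_L) into its own profit: π_L = q_L(412 - q_L - (286 - q_L)/2) - 36q_L = (269 - (1/2)q_L)q_L - 36q_L.
Leader FOC: 233 - q_L = 0, so q_L = 233.
Then q_X = (286 - 233)/2 = 53/2.
Total output Q = 519/2, so price P = 412 - 519/2 = 305/2.

152.50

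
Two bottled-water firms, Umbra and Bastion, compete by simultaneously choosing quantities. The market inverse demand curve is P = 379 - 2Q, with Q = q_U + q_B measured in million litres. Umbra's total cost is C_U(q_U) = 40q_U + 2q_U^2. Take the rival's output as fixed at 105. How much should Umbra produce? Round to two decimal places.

With the rival's output fixed at 105, Umbra's profit is π_U = (379 - 2·105 - 2q_U)q_U - (40q_U + 2q_U²) = (169 - 2q_U)q_U - (40q_U + 2q_U²).
∂π_U/∂q_U = 129 - 8q_U = 0, so q_U = 129/8.

16.13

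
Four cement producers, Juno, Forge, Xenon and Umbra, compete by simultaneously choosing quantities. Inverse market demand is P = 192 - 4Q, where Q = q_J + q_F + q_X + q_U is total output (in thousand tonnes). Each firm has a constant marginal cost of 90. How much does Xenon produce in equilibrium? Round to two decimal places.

Each firm earns π_i = (192 - 4Q)q_i - 90q_i.
Setting ∂π_i/∂q_i = 0 with rivals' quantities fixed: 102 - 8q_i - 4·Σ_{j≠i} q_j = 0.
By symmetry each firm produces the same amount; substituting Σ_{j≠i} q_j = 3q_i yields q_i = 102/20 = 51/10.

5.10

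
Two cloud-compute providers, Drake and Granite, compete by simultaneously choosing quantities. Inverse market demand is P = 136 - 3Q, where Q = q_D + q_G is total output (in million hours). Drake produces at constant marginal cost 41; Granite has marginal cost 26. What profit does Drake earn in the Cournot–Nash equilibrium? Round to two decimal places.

Drake's profit: π_D = (136 - 3Q)q_D - (41q_D). Setting ∂π_D/∂q_D = 0: 95 - 6q_D - 3(q_G) = 0.
Granite's first-order condition: 110 - 6q_G - 3(q_D) = 0.
Rearranging gives the reaction functions q_D = (95 - 3q_G)/6 and q_G = (110 - 3q_D)/6.
Solving the pair: q_D = 80/9, q_G = 125/9.
Price P = 136 - 3·(205/9) = 203/3.
Drake's profit: (203/3 - 41)·(80/9) = 237.0370.

237.04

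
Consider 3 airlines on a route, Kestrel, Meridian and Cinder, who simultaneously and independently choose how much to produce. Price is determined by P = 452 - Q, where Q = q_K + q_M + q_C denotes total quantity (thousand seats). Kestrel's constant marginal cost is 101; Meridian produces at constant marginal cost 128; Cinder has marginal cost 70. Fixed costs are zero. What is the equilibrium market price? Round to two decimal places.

Kestrel's profit: π_K = (452 - Q)q_K - (101q_K). Setting ∂π_K/∂q_K = 0: 351 - 2q_K - (q_M + q_C) = 0.
Meridian's first-order condition: 324 - 2q_M - (q_K + q_C) = 0.
Cinder's profit: π_C = (452 - Q)q_C - (70q_C). Setting ∂π_C/∂q_C = 0: 382 - 2q_C - (q_K + q_M) = 0.
Adding the 3 first-order conditions: 1057 − 4Q = 0, so Q = 1057/4.
Back-substituting: q_K = (351 − 1057/4) = 347/4, q_M = (324 − 1057/4) = 239/4, q_C = (382 − 1057/4) = 471/4.
Total output Q = 1057/4, so price P = 452 - 1057/4 = 751/4.

187.75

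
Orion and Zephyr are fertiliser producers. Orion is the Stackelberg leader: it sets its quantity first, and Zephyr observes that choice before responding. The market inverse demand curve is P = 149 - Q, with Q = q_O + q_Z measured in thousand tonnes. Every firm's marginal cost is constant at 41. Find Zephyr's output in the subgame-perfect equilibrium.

27

The follower Zephyr best-responds to any q_O: π_Z = (149 - Q)q_Z - 41q_Z.
Setting the follower's marginal profit to zero, 108 - q_O - 2q_Z = 0, i.e. q_Z = (108 - q_O)/2.
The leader anticipates this reaction. Substituting into P = 149 - Q gives P = 95 - (1/2)q_O, so π_O = (95 - (1/2)q_O)q_O - 41q_O.
The leader's first-order condition 54 - q_O = 0 yields q_O = 54.
Then q_Z = (108 - 54)/2 = 27.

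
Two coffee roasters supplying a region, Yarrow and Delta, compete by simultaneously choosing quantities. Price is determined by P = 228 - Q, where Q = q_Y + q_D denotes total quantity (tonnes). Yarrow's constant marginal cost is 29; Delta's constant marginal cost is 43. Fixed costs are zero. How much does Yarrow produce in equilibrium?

Yarrow's profit: π_Y = (228 - Q)q_Y - (29q_Y). Setting ∂π_Y/∂q_Y = 0: 199 - 2q_Y - (q_D) = 0.
Delta's first-order condition: 185 - 2q_D - (q_Y) = 0.
So q_Y = (199 - q_D)/2 and q_D = (185 - q_Y)/2.
Substituting one into the other gives q_Y = 71 and q_D = 57.

71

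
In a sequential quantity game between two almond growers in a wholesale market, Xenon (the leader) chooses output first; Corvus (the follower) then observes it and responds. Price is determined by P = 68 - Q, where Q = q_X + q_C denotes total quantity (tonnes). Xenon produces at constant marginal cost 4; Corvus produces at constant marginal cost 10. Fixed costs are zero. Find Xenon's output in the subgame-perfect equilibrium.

35

Solve by backward induction. Given q_X, the follower Corvus maximises π_C = (68 - q_X - q_C)q_C - 10q_C.
Setting the follower's marginal profit to zero, 58 - q_X - 2q_C = 0, i.e. q_C = (58 - q_X)/2.
Xenon substitutes q_C(q_X) into its own profit: π_X = q_X(68 - q_X - (58 - q_X)/2) - 4q_X = (39 - (1/2)q_X)q_X - 4q_X.
Leader FOC: 35 - q_X = 0, so q_X = 35.
Then q_C = (58 - 35)/2 = 23/2.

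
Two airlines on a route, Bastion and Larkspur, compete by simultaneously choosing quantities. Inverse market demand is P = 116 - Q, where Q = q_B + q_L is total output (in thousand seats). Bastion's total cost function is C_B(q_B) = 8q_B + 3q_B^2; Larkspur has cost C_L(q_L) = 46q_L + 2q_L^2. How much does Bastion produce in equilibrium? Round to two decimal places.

Bastion's profit: π_B = (116 - Q)q_B - (8q_B + 3q_B²). Setting ∂π_B/∂q_B = 0: 108 - 8q_B - (q_L) = 0.
Larkspur's first-order condition: 70 - 6q_L - (q_B) = 0.
So q_B = (108 - q_L)/8 and q_L = (70 - q_B)/6.
Substituting one into the other gives q_B = 578/47 and q_L = 452/47.

12.30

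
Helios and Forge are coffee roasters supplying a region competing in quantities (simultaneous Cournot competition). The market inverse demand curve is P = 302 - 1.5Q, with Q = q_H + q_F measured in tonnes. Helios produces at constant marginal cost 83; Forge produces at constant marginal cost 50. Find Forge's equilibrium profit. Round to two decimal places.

Helios's profit: π_H = (302 - 1.5Q)q_H - (83q_H). Setting ∂π_H/∂q_H = 0: 219 - 3q_H - (3/2)(q_F) = 0.
Forge's first-order condition: 252 - 3q_F - (3/2)(q_H) = 0.
So q_H = (219 - (3/2)q_F)/3 and q_F = (252 - (3/2)q_H)/3.
Substituting one into the other gives q_H = 124/3 and q_F = 190/3.
Price P = 302 - (3/2)·(314/3) = 145.
Forge's profit: (145 - 50)·(190/3) = 6016.6667.

6016.67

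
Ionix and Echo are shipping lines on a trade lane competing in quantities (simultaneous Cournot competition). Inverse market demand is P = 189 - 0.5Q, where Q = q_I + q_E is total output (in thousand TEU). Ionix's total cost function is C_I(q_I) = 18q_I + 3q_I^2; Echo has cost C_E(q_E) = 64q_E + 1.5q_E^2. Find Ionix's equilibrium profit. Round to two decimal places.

1755.60

Ionix's profit: π_I = (189 - 0.5Q)q_I - (18q_I + 3q_I²). Setting ∂π_I/∂q_I = 0: 171 - 7q_I - (1/2)(q_E) = 0.
Echo's profit: π_E = (189 - 0.5Q)q_E - (64q_E + (3/2)q_E²). Setting ∂π_E/∂q_E = 0: 125 - 4q_E - (1/2)(q_I) = 0.
Best responses: q_I = (171 - (1/2)q_E)/7, q_E = (125 - (1/2)q_I)/4.
Solving the pair: q_I = 22.3964, q_E = 28.4505.
Price P = 189 - (1/2)·50.8468 = 163.5766.
Ionix's profit: 163.5766·22.3964 - 18·22.3964 - 3·22.3964² = 1755.5950.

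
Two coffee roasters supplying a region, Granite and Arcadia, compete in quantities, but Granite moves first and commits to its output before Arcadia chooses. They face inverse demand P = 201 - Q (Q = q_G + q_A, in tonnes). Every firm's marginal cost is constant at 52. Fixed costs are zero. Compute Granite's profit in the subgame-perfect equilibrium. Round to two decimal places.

The follower Arcadia best-responds to any q_G: π_A = (201 - Q)q_A - 52q_A.
∂π_A/∂q_A = 149 - q_G - 2q_A = 0 gives the reaction function q_A = (149 - q_G)/2.
Granite substitutes q_A(q_G) into its own profit: π_G = q_G(201 - q_G - (149 - q_G)/2) - 52q_G = (253/2 - (1/2)q_G)q_G - 52q_G.
Maximising: ∂π_G/∂q_G = 149/2 - q_G = 0, giving q_G = 149/2.
Then q_A = (149 - 149/2)/2 = 149/4.
Price P = 201 - 447/4 = 357/4.
Granite's profit: (357/4 - 52)·(149/2) = 2775.1250.

2775.13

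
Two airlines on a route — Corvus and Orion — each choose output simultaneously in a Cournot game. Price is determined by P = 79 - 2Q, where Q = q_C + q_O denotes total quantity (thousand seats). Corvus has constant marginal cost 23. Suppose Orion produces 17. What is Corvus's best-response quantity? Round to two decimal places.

With the rival's output fixed at 17, Corvus's profit is π_C = (79 - 2·17 - 2q_C)q_C - (23q_C) = (45 - 2q_C)q_C - (23q_C).
∂π_C/∂q_C = 22 - 4q_C = 0, so q_C = 11/2.

5.50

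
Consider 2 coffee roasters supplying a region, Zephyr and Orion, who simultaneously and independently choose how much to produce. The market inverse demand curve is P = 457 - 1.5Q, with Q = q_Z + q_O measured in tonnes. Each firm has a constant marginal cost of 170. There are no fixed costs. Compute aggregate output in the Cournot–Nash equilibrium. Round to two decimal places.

127.56

A representative firm's profit is π_i = q_i(457 - 1.5Q) - 170q_i.
Setting ∂π_i/∂q_i = 0 with rivals' quantities fixed: 287 - 3q_i - (3/2)q_j = 0.
With identical firms every q_j equals q_i, so q_j = q_i and 287 = (9/2)q_i, giving q_i = 574/9.
Total output Q = 574/9 + 574/9 = 1148/9.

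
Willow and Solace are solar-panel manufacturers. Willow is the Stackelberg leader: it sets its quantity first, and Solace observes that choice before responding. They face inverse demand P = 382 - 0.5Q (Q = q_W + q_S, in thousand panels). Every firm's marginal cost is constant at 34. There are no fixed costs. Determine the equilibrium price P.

121

The follower Solace best-responds to any q_W: π_S = (382 - 0.5Q)q_S - 34q_S.
Setting the follower's marginal profit to zero, 348 - (1/2)q_W - q_S = 0, i.e. q_S = (348 - (1/2)q_W).
The leader anticipates this reaction. Substituting into P = 382 - 0.5Q gives P = 208 - (1/4)q_W, so π_W = (208 - (1/4)q_W)q_W - 34q_W.
Maximising: ∂π_W/∂q_W = 174 - (1/2)q_W = 0, giving q_W = 348.
Then q_S = (348 - (1/2)·348) = 174.
Total output Q = 522, so price P = 382 - (1/2)·522 = 121.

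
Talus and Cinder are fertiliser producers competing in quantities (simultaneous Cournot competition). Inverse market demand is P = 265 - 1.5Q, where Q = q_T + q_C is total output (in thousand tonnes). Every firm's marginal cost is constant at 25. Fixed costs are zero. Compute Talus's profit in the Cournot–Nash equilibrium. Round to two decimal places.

4266.67

Each firm earns π_i = (265 - 1.5Q)q_i - 25q_i.
Setting ∂π_i/∂q_i = 0 with rivals' quantities fixed: 240 - 3q_i - (3/2)q_j = 0.
With identical firms every q_j equals q_i, so q_j = q_i and 240 = (9/2)q_i, giving q_i = 160/3.
Price P = 265 - (3/2)·(320/3) = 105.
Talus's profit: (105 - 25)·(160/3) = 4266.6667.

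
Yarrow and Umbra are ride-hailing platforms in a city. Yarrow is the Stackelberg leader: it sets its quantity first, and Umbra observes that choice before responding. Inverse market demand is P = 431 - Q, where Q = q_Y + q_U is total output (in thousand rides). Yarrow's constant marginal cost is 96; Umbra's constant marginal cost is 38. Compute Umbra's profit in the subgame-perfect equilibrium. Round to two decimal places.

16192.56

The follower Umbra best-responds to any q_Y: π_U = (431 - Q)q_U - 38q_U.
Setting the follower's marginal profit to zero, 393 - q_Y - 2q_U = 0, i.e. q_U = (393 - q_Y)/2.
Yarrow substitutes q_U(q_Y) into its own profit: π_Y = q_Y(431 - q_Y - (393 - q_Y)/2) - 96q_Y = (469/2 - (1/2)q_Y)q_Y - 96q_Y.
Leader FOC: 277/2 - q_Y = 0, so q_Y = 277/2.
Then q_U = (393 - 277/2)/2 = 509/4.
Price P = 431 - 1063/4 = 661/4.
Umbra's profit: (661/4 - 38)·(509/4) = 16192.5625.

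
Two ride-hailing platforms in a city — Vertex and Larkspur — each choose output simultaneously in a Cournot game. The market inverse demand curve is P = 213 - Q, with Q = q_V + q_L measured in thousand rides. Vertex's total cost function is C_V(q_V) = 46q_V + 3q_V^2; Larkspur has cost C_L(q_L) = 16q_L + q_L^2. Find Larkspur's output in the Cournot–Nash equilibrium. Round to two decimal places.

Vertex's profit: π_V = (213 - Q)q_V - (46q_V + 3q_V²). Setting ∂π_V/∂q_V = 0: 167 - 8q_V - (q_L) = 0.
Larkspur's profit: π_L = (213 - Q)q_L - (16q_L + q_L²). Setting ∂π_L/∂q_L = 0: 197 - 4q_L - (q_V) = 0.
So q_V = (167 - q_L)/8 and q_L = (197 - q_V)/4.
Substituting one into the other gives q_V = 471/31 and q_L = 1409/31.

45.45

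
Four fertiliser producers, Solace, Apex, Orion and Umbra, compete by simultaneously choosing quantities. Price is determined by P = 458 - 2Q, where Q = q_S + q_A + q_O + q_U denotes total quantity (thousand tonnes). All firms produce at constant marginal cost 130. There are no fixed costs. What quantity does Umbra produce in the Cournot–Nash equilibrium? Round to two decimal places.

32.80

Each firm earns π_i = (458 - 2Q)q_i - 130q_i.
Setting ∂π_i/∂q_i = 0 with rivals' quantities fixed: 328 - 4q_i - 2·Σ_{j≠i} q_j = 0.
By symmetry each firm produces the same amount; substituting Σ_{j≠i} q_j = 3q_i yields q_i = 328/10 = 164/5.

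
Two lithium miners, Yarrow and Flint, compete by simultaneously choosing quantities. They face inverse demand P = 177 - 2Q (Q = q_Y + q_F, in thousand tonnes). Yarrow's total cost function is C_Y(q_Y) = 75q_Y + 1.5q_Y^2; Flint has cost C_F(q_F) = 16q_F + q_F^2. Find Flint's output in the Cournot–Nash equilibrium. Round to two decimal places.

24.29

Yarrow's profit: π_Y = (177 - 2Q)q_Y - (75q_Y + (3/2)q_Y²). Setting ∂π_Y/∂q_Y = 0: 102 - 7q_Y - 2(q_F) = 0.
Flint's first-order condition: 161 - 6q_F - 2(q_Y) = 0.
Best responses: q_Y = (102 - 2q_F)/7, q_F = (161 - 2q_Y)/6.
Solving the pair: q_Y = 145/19, q_F = 923/38.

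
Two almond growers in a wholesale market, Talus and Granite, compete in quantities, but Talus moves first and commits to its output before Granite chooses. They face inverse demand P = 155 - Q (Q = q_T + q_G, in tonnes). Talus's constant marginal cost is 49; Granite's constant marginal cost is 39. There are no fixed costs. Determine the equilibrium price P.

73

Solve by backward induction. Given q_T, the follower Granite maximises π_G = (155 - q_T - q_G)q_G - 39q_G.
Follower FOC: 116 - q_T - 2q_G = 0, so q_G(q_T) = (116 - q_T)/2.
The leader anticipates this reaction. Substituting into P = 155 - Q gives P = 97 - (1/2)q_T, so π_T = (97 - (1/2)q_T)q_T - 49q_T.
The leader's first-order condition 48 - q_T = 0 yields q_T = 48.
Then q_G = (116 - 48)/2 = 34.
Total output Q = 82, so price P = 155 - 82 = 73.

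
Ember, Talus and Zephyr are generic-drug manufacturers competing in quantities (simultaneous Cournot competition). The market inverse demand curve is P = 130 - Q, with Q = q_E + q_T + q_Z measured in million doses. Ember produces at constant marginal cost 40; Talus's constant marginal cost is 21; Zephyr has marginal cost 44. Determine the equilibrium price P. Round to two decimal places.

58.75

Ember's profit: π_E = (130 - Q)q_E - (40q_E). Setting ∂π_E/∂q_E = 0: 90 - 2q_E - (q_T + q_Z) = 0.
Talus's profit: π_T = (130 - Q)q_T - (21q_T). Setting ∂π_T/∂q_T = 0: 109 - 2q_T - (q_E + q_Z) = 0.
Zephyr's first-order condition: 86 - 2q_Z - (q_E + q_T) = 0.
Summing all 3 equations gives 285 − 4Q = 0, hence Q = 285/4.
Back-substituting: q_E = (90 − 285/4) = 75/4, q_T = (109 − 285/4) = 151/4, q_Z = (86 − 285/4) = 59/4.
Total output Q = 285/4, so price P = 130 - 285/4 = 235/4.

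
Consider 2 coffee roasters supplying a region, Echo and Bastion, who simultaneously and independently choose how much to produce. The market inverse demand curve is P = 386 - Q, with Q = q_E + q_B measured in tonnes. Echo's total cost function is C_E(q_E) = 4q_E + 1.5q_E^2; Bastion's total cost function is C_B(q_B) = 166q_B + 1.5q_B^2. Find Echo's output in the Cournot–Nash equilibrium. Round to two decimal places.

Echo's profit: π_E = (386 - Q)q_E - (4q_E + (3/2)q_E²). Setting ∂π_E/∂q_E = 0: 382 - 5q_E - (q_B) = 0.
Bastion's first-order condition: 220 - 5q_B - (q_E) = 0.
Best responses: q_E = (382 - q_B)/5, q_B = (220 - q_E)/5.
Substituting one into the other gives q_E = 845/12 and q_B = 359/12.

70.42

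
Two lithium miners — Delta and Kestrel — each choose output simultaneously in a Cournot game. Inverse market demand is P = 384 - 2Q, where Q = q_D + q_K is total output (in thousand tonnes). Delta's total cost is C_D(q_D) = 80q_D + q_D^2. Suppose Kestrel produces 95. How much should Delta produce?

19

With the rival's output fixed at 95, Delta's profit is π_D = (384 - 2·95 - 2q_D)q_D - (80q_D + q_D²) = (194 - 2q_D)q_D - (80q_D + q_D²).
∂π_D/∂q_D = 114 - 6q_D = 0, so q_D = 19.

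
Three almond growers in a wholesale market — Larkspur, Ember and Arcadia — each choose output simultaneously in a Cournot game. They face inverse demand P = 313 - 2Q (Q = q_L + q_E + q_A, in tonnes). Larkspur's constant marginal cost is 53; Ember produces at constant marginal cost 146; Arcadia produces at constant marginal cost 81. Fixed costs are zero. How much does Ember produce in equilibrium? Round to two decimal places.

1.13

Larkspur's profit: π_L = (313 - 2Q)q_L - (53q_L). Setting ∂π_L/∂q_L = 0: 260 - 4q_L - 2(q_E + q_A) = 0.
Ember's first-order condition: 167 - 4q_E - 2(q_L + q_A) = 0.
Arcadia's first-order condition: 232 - 4q_A - 2(q_L + q_E) = 0.
Adding the 3 conditions: 659 − 4Q − 4Q = 0, i.e. Q = 659/8.
Back-substituting: q_L = (260 − 659/4)/2 = 381/8, q_E = (167 − 659/4)/2 = 9/8, q_A = (232 − 659/4)/2 = 269/8.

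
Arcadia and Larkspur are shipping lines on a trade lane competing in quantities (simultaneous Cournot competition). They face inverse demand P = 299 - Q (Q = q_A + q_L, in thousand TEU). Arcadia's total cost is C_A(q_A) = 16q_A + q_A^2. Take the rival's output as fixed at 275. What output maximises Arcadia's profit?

2

With the rival's output fixed at 275, Arcadia's profit is π_A = (299 - 275 - q_A)q_A - (16q_A + q_A²) = (24 - q_A)q_A - (16q_A + q_A²).
∂π_A/∂q_A = 8 - 4q_A = 0, so q_A = 2.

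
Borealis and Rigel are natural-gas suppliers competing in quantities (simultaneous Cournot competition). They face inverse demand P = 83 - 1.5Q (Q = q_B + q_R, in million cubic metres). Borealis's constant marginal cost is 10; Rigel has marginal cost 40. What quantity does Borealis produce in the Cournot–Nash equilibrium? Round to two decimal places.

22.89

Borealis's profit: π_B = (83 - 1.5Q)q_B - (10q_B). Setting ∂π_B/∂q_B = 0: 73 - 3q_B - (3/2)(q_R) = 0.
Rigel's profit: π_R = (83 - 1.5Q)q_R - (40q_R). Setting ∂π_R/∂q_R = 0: 43 - 3q_R - (3/2)(q_B) = 0.
Best responses: q_B = (73 - (3/2)q_R)/3, q_R = (43 - (3/2)q_B)/3.
Substituting one into the other gives q_B = 206/9 and q_R = 26/9.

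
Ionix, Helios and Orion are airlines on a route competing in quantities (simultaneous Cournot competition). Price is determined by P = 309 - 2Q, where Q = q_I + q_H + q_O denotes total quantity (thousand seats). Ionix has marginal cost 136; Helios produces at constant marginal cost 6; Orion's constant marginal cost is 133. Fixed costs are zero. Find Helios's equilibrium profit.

Ionix's profit: π_I = (309 - 2Q)q_I - (136q_I). Setting ∂π_I/∂q_I = 0: 173 - 4q_I - 2(q_H + q_O) = 0.
Helios's first-order condition: 303 - 4q_H - 2(q_I + q_O) = 0.
Orion's first-order condition: 176 - 4q_O - 2(q_I + q_H) = 0.
Adding the 3 conditions: 652 − 4Q − 4Q = 0, i.e. Q = 163/2.
Back-substituting: q_I = (173 − 163)/2 = 5, q_H = (303 − 163)/2 = 70, q_O = (176 − 163)/2 = 13/2.
Price P = 309 - 2·(163/2) = 146.
Helios's profit: (146 - 6)·70 = 9800.

9800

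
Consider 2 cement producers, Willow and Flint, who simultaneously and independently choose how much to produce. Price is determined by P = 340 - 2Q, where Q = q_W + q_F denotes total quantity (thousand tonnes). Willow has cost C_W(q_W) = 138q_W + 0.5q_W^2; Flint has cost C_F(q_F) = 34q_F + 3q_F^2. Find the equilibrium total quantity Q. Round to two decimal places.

55.09

Willow's profit: π_W = (340 - 2Q)q_W - (138q_W + (1/2)q_W²). Setting ∂π_W/∂q_W = 0: 202 - 5q_W - 2(q_F) = 0.
Flint's first-order condition: 306 - 10q_F - 2(q_W) = 0.
Rearranging gives the reaction functions q_W = (202 - 2q_F)/5 and q_F = (306 - 2q_W)/10.
Substituting one into the other gives q_W = 704/23 and q_F = 563/23.
Total output Q = 704/23 + 563/23 = 1267/23.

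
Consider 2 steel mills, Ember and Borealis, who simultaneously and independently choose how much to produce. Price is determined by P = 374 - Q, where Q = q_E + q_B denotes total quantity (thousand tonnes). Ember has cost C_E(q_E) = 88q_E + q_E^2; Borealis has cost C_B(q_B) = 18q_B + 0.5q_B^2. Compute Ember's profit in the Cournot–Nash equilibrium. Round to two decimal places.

Ember's profit: π_E = (374 - Q)q_E - (88q_E + q_E²). Setting ∂π_E/∂q_E = 0: 286 - 4q_E - (q_B) = 0.
Borealis's first-order condition: 356 - 3q_B - (q_E) = 0.
Rearranging gives the reaction functions q_E = (286 - q_B)/4 and q_B = (356 - q_E)/3.
Substituting one into the other gives q_E = 502/11 and q_B = 1138/11.
Price P = 374 - 1640/11 = 224.9091.
Ember's profit: 224.9091·(502/11) - 88·(502/11) - (502/11)² = 4165.3554.

4165.36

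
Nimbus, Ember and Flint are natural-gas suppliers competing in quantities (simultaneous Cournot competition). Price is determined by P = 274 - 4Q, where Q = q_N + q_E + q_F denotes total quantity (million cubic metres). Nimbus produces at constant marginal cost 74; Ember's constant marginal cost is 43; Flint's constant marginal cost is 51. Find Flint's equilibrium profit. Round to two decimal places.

Nimbus's profit: π_N = (274 - 4Q)q_N - (74q_N). Setting ∂π_N/∂q_N = 0: 200 - 8q_N - 4(q_E + q_F) = 0.
Ember's first-order condition: 231 - 8q_E - 4(q_N + q_F) = 0.
Flint's profit: π_F = (274 - 4Q)q_F - (51q_F). Setting ∂π_F/∂q_F = 0: 223 - 8q_F - 4(q_N + q_E) = 0.
Summing all 3 equations gives 654 − 16Q = 0, hence Q = 327/8.
Back-substituting: q_N = (200 − 327/2)/4 = 73/8, q_E = (231 − 327/2)/4 = 135/8, q_F = (223 − 327/2)/4 = 119/8.
Price P = 274 - 4·(327/8) = 221/2.
Flint's profit: (221/2 - 51)·(119/8) = 885.0625.

885.06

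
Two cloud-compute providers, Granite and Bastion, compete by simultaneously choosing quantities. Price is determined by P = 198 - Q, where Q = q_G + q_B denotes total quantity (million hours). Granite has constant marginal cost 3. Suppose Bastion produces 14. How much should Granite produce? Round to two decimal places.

90.50

With the rival's output fixed at 14, Granite's profit is π_G = (198 - 14 - q_G)q_G - (3q_G) = (184 - q_G)q_G - (3q_G).
∂π_G/∂q_G = 181 - 2q_G = 0, so q_G = 181/2.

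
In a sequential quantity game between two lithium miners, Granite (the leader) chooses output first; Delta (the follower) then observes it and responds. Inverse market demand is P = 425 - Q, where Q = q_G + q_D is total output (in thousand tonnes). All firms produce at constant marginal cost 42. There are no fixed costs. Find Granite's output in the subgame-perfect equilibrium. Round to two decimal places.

191.50

The follower Delta best-responds to any q_G: π_D = (425 - Q)q_D - 42q_D.
Follower FOC: 383 - q_G - 2q_D = 0, so q_D(q_G) = (383 - q_G)/2.
Granite substitutes q_D(q_G) into its own profit: π_G = q_G(425 - q_G - (383 - q_G)/2) - 42q_G = (467/2 - (1/2)q_G)q_G - 42q_G.
Leader FOC: 383/2 - q_G = 0, so q_G = 383/2.
Then q_D = (383 - 383/2)/2 = 383/4.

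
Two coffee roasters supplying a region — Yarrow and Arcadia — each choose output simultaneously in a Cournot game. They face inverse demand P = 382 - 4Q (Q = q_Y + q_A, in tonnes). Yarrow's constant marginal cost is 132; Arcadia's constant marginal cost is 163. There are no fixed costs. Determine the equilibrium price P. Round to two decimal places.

Yarrow's profit: π_Y = (382 - 4Q)q_Y - (132q_Y). Setting ∂π_Y/∂q_Y = 0: 250 - 8q_Y - 4(q_A) = 0.
Arcadia's first-order condition: 219 - 8q_A - 4(q_Y) = 0.
So q_Y = (250 - 4q_A)/8 and q_A = (219 - 4q_Y)/8.
Substituting one into the other gives q_Y = 281/12 and q_A = 47/3.
Total output Q = 469/12, so price P = 382 - 4·(469/12) = 677/3.

225.67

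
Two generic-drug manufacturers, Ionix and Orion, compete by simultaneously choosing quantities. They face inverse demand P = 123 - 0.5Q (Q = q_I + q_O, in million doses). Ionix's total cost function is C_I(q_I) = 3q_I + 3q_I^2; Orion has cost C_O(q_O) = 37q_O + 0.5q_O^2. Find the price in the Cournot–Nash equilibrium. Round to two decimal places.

96.13

Ionix's profit: π_I = (123 - 0.5Q)q_I - (3q_I + 3q_I²). Setting ∂π_I/∂q_I = 0: 120 - 7q_I - (1/2)(q_O) = 0.
Orion's first-order condition: 86 - 2q_O - (1/2)(q_I) = 0.
Best responses: q_I = (120 - (1/2)q_O)/7, q_O = (86 - (1/2)q_I)/2.
Solving the pair: q_I = 788/55, q_O = 39.4182.
Total output Q = 53.7455, so price P = 123 - (1/2)·53.7455 = 96.1273.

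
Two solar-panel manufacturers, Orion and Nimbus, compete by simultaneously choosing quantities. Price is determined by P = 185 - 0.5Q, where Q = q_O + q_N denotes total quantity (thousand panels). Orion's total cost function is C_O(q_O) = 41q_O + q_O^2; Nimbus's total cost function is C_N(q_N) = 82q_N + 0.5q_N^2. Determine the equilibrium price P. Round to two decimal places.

143.83

Orion's profit: π_O = (185 - 0.5Q)q_O - (41q_O + q_O²). Setting ∂π_O/∂q_O = 0: 144 - 3q_O - (1/2)(q_N) = 0.
Nimbus's first-order condition: 103 - 2q_N - (1/2)(q_O) = 0.
Rearranging gives the reaction functions q_O = (144 - (1/2)q_N)/3 and q_N = (103 - (1/2)q_O)/2.
Solving the pair: q_O = 946/23, q_N = 948/23.
Total output Q = 1894/23, so price P = 185 - (1/2)·(1894/23) = 143.8261.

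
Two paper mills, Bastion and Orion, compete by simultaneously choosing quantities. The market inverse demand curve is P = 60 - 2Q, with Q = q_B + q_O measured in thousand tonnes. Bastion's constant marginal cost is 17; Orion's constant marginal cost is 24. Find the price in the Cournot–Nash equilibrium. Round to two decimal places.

33.67

Bastion's profit: π_B = (60 - 2Q)q_B - (17q_B). Setting ∂π_B/∂q_B = 0: 43 - 4q_B - 2(q_O) = 0.
Orion's first-order condition: 36 - 4q_O - 2(q_B) = 0.
Best responses: q_B = (43 - 2q_O)/4, q_O = (36 - 2q_B)/4.
Solving the pair: q_B = 25/3, q_O = 29/6.
Total output Q = 79/6, so price P = 60 - 2·(79/6) = 101/3.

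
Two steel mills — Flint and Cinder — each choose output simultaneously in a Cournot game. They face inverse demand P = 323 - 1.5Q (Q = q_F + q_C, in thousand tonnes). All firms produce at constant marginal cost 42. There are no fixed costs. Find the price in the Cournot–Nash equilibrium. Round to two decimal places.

A representative firm's profit is π_i = q_i(323 - 1.5Q) - 42q_i.
Setting ∂π_i/∂q_i = 0 with rivals' quantities fixed: 281 - 3q_i - (3/2)q_j = 0.
With identical firms every q_j equals q_i, so q_j = q_i and 281 = (9/2)q_i, giving q_i = 562/9.
Total output Q = 1124/9, so price P = 323 - (3/2)·(1124/9) = 407/3.

135.67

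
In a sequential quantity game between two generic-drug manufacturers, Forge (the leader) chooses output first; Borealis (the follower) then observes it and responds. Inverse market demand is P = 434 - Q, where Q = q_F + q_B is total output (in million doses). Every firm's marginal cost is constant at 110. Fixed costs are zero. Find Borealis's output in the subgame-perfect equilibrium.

81

The follower Borealis best-responds to any q_F: π_B = (434 - Q)q_B - 110q_B.
Setting the follower's marginal profit to zero, 324 - q_F - 2q_B = 0, i.e. q_B = (324 - q_F)/2.
The leader anticipates this reaction. Substituting into P = 434 - Q gives P = 272 - (1/2)q_F, so π_F = (272 - (1/2)q_F)q_F - 110q_F.
Leader FOC: 162 - q_F = 0, so q_F = 162.
Then q_B = (324 - 162)/2 = 81.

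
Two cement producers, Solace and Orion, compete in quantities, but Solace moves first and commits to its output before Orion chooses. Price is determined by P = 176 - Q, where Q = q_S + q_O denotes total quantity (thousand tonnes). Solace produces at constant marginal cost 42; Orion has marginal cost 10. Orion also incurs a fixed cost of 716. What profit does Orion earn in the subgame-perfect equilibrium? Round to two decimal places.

Solve by backward induction. Given q_S, the follower Orion maximises π_O = (176 - q_S - q_O)q_O - 10q_O.
∂π_O/∂q_O = 166 - q_S - 2q_O = 0 gives the reaction function q_O = (166 - q_S)/2.
Solace substitutes q_O(q_S) into its own profit: π_S = q_S(176 - q_S - (166 - q_S)/2) - 42q_S = (93 - (1/2)q_S)q_S - 42q_S.
Leader FOC: 51 - q_S = 0, so q_S = 51.
Then q_O = (166 - 51)/2 = 115/2.
Price P = 176 - 217/2 = 135/2.
Orion's profit: (135/2 - 10)·(115/2) - 716 = 2590.2500.

2590.25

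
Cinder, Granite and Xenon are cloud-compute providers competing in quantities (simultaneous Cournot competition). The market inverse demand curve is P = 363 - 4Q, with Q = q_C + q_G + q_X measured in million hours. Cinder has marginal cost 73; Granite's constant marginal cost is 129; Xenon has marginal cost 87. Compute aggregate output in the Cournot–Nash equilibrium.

50

Cinder's profit: π_C = (363 - 4Q)q_C - (73q_C). Setting ∂π_C/∂q_C = 0: 290 - 8q_C - 4(q_G + q_X) = 0.
Granite's first-order condition: 234 - 8q_G - 4(q_C + q_X) = 0.
Xenon's profit: π_X = (363 - 4Q)q_X - (87q_X). Setting ∂π_X/∂q_X = 0: 276 - 8q_X - 4(q_C + q_G) = 0.
Adding the 3 first-order conditions: 800 − 16Q = 0, so Q = 50.
Back-substituting: q_C = (290 − 200)/4 = 45/2, q_G = (234 − 200)/4 = 17/2, q_X = (276 − 200)/4 = 19.
Total output Q = 45/2 + 17/2 + 19 = 50.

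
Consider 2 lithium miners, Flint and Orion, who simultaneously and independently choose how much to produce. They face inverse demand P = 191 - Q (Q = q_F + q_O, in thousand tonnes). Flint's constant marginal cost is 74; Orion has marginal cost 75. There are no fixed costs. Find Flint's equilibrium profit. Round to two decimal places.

1547.11

Flint's profit: π_F = (191 - Q)q_F - (74q_F). Setting ∂π_F/∂q_F = 0: 117 - 2q_F - (q_O) = 0.
Orion's profit: π_O = (191 - Q)q_O - (75q_O). Setting ∂π_O/∂q_O = 0: 116 - 2q_O - (q_F) = 0.
Rearranging gives the reaction functions q_F = (117 - q_O)/2 and q_O = (116 - q_F)/2.
Solving the pair: q_F = 118/3, q_O = 115/3.
Price P = 191 - 233/3 = 340/3.
Flint's profit: (340/3 - 74)·(118/3) = 1547.1111.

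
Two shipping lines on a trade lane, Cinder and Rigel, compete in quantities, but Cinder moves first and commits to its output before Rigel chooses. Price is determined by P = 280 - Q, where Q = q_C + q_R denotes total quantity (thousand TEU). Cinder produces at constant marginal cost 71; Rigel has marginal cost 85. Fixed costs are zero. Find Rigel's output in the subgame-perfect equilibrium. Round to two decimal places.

41.75

Solve by backward induction. Given q_C, the follower Rigel maximises π_R = (280 - q_C - q_R)q_R - 85q_R.
∂π_R/∂q_R = 195 - q_C - 2q_R = 0 gives the reaction function q_R = (195 - q_C)/2.
The leader anticipates this reaction. Substituting into P = 280 - Q gives P = 365/2 - (1/2)q_C, so π_C = (365/2 - (1/2)q_C)q_C - 71q_C.
The leader's first-order condition 223/2 - q_C = 0 yields q_C = 223/2.
Then q_R = (195 - 223/2)/2 = 167/4.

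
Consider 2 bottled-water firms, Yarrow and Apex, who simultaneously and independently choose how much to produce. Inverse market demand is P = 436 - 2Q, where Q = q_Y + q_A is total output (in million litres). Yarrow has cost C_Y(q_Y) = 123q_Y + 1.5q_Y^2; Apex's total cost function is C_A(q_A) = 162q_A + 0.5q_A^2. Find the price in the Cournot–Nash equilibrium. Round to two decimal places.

Yarrow's profit: π_Y = (436 - 2Q)q_Y - (123q_Y + (3/2)q_Y²). Setting ∂π_Y/∂q_Y = 0: 313 - 7q_Y - 2(q_A) = 0.
Apex's first-order condition: 274 - 5q_A - 2(q_Y) = 0.
So q_Y = (313 - 2q_A)/7 and q_A = (274 - 2q_Y)/5.
Substituting one into the other gives q_Y = 1017/31 and q_A = 1292/31.
Total output Q = 74.4839, so price P = 436 - 2·74.4839 = 287.0323.

287.03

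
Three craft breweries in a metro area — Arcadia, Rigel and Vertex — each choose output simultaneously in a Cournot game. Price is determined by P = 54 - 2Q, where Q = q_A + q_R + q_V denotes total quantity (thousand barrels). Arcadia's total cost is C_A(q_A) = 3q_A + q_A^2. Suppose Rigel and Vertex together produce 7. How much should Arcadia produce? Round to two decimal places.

With rivals' combined output fixed at 7, Arcadia's profit is π_A = (54 - 2·7 - 2q_A)q_A - (3q_A + q_A²) = (40 - 2q_A)q_A - (3q_A + q_A²).
∂π_A/∂q_A = 37 - 6q_A = 0, so q_A = 37/6.

6.17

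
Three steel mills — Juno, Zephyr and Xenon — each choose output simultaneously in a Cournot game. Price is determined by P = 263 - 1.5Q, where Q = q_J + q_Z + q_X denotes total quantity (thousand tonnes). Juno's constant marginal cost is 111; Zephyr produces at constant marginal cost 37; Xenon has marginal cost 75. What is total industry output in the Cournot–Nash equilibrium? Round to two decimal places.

Juno's profit: π_J = (263 - 1.5Q)q_J - (111q_J). Setting ∂π_J/∂q_J = 0: 152 - 3q_J - (3/2)(q_Z + q_X) = 0.
Zephyr's first-order condition: 226 - 3q_Z - (3/2)(q_J + q_X) = 0.
Xenon's profit: π_X = (263 - 1.5Q)q_X - (75q_X). Setting ∂π_X/∂q_X = 0: 188 - 3q_X - (3/2)(q_J + q_Z) = 0.
Summing all 3 equations gives 566 − 6Q = 0, hence Q = 283/3.
Back-substituting: q_J = (152 − 283/2)/(3/2) = 7, q_Z = (226 − 283/2)/(3/2) = 169/3, q_X = (188 − 283/2)/(3/2) = 31.
Total output Q = 7 + 169/3 + 31 = 283/3.

94.33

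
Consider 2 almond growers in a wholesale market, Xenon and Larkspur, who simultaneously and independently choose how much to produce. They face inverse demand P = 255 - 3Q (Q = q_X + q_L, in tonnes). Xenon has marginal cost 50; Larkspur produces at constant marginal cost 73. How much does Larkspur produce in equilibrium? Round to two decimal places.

17.67

Xenon's profit: π_X = (255 - 3Q)q_X - (50q_X). Setting ∂π_X/∂q_X = 0: 205 - 6q_X - 3(q_L) = 0.
Larkspur's first-order condition: 182 - 6q_L - 3(q_X) = 0.
Rearranging gives the reaction functions q_X = (205 - 3q_L)/6 and q_L = (182 - 3q_X)/6.
Substituting one into the other gives q_X = 76/3 and q_L = 53/3.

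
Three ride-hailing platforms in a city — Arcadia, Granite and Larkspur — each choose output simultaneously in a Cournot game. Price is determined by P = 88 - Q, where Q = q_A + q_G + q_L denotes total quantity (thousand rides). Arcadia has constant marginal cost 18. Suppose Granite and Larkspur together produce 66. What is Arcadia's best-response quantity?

2

With rivals' combined output fixed at 66, Arcadia's profit is π_A = (88 - 66 - q_A)q_A - (18q_A) = (22 - q_A)q_A - (18q_A).
∂π_A/∂q_A = 4 - 2q_A = 0, so q_A = 2.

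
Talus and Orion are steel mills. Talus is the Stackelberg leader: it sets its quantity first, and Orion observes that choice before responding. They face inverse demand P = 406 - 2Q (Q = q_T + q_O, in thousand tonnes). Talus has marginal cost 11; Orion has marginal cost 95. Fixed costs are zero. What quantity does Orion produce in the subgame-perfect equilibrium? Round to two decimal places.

17.88

Solve by backward induction. Given q_T, the follower Orion maximises π_O = (406 - 2q_T - 2q_O)q_O - 95q_O.
Follower FOC: 311 - 2q_T - 4q_O = 0, so q_O(q_T) = (311 - 2q_T)/4.
The leader anticipates this reaction. Substituting into P = 406 - 2Q gives P = 501/2 - q_T, so π_T = (501/2 - q_T)q_T - 11q_T.
Maximising: ∂π_T/∂q_T = 479/2 - 2q_T = 0, giving q_T = 479/4.
Then q_O = (311 - 2·(479/4))/4 = 143/8.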